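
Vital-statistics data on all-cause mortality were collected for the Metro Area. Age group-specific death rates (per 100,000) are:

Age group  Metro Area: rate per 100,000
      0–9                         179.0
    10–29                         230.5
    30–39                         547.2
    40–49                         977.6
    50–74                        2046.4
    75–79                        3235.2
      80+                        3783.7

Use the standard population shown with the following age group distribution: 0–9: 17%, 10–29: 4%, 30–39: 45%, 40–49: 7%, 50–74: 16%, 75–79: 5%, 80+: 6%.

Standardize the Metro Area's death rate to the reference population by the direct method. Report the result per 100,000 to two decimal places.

1070.53

Standard weights: 0.17, 0.04, 0.45, 0.07, 0.16, 0.05, 0.06.
Standardized rate: 0.1700×179.0 + 0.0400×230.5 + 0.4500×547.2 + 0.0700×977.6 + 0.1600×2046.4 + 0.0500×3235.2 + 0.0600×3783.7 = 1070.5280 per 100,000.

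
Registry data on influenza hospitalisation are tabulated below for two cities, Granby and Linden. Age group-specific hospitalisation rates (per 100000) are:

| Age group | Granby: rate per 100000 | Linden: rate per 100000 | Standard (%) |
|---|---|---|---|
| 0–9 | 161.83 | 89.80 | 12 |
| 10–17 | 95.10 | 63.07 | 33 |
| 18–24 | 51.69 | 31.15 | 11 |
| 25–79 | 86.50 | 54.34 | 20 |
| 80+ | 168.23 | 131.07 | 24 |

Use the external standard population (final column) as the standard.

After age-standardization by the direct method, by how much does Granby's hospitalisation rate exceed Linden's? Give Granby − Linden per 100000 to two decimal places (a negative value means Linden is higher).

36.82

Standard weights: 0.12, 0.33, 0.11, 0.20, 0.24.
Granby: 0.1200×161.83 + 0.3300×95.10 + 0.1100×51.69 + 0.2000×86.50 + 0.2400×168.23 = 114.1637 per 100000.
Linden: 0.1200×89.80 + 0.3300×63.07 + 0.1100×31.15 + 0.2000×54.34 + 0.2400×131.07 = 77.3404 per 100000.
Difference = 114.1637 − 77.3404 = 36.8233.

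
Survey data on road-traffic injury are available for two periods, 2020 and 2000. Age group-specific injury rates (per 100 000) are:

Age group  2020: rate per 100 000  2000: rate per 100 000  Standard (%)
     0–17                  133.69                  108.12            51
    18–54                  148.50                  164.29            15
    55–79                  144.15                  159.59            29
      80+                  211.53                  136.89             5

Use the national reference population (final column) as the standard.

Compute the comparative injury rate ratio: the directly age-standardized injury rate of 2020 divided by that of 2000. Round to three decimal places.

1.075

Standard weights: 0.51, 0.15, 0.29, 0.05.
2020: 0.5100×133.69 + 0.1500×148.50 + 0.2900×144.15 + 0.0500×211.53 = 142.8369 per 100 000.
2000: 0.5100×108.12 + 0.1500×164.29 + 0.2900×159.59 + 0.0500×136.89 = 132.9103 per 100 000.
Ratio = 142.8369 ÷ 132.9103 = 1.07469.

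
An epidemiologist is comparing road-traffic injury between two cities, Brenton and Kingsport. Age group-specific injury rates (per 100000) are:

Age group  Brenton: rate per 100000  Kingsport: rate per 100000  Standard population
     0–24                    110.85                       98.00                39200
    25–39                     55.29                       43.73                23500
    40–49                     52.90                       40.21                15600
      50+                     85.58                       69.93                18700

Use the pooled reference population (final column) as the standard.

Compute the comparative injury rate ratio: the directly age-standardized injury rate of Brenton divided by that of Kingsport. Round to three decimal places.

Standard total = 97000; weights = 0.4041, 0.2423, 0.1608, 0.1928.
Brenton: 0.4041×110.85 + 0.2423×55.29 + 0.1608×52.90 + 0.1928×85.58 = 83.1982 per 100000.
Kingsport: 0.4041×98.00 + 0.2423×43.73 + 0.1608×40.21 + 0.1928×69.93 = 70.1466 per 100000.
Ratio = 83.1982 ÷ 70.1466 = 1.18606.

1.186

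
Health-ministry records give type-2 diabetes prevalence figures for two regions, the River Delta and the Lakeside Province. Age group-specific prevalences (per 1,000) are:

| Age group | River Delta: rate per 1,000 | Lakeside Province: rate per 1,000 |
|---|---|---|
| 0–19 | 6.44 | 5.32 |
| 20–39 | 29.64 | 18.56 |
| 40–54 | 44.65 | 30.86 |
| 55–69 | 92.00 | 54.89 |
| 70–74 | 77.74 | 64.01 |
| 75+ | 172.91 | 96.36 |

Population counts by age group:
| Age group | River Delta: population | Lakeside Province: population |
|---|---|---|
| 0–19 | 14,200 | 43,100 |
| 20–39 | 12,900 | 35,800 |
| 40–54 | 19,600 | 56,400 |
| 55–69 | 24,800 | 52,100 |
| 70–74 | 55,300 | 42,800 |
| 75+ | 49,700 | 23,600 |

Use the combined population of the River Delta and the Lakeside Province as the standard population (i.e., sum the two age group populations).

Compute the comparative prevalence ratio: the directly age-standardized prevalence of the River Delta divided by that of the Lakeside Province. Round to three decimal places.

1.543

Combined standard total = 430,300; weights = 0.1332, 0.1132, 0.1766, 0.1787, 0.2280, 0.1703.
The River Delta: 0.1332×6.44 + 0.1132×29.64 + 0.1766×44.65 + 0.1787×92.00 + 0.2280×77.74 + 0.1703×172.91 = 75.7176 per 1,000.
The Lakeside Province: 0.1332×5.32 + 0.1132×18.56 + 0.1766×30.86 + 0.1787×54.89 + 0.2280×64.01 + 0.1703×96.36 = 49.0766 per 1,000.
Ratio = 75.7176 ÷ 49.0766 = 1.54284.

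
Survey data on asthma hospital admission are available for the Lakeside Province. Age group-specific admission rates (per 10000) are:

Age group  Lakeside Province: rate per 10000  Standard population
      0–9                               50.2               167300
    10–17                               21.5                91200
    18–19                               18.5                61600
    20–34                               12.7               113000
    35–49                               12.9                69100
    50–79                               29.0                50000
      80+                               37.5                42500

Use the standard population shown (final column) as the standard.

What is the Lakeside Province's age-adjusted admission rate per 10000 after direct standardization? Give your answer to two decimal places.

28.37

Standard total = 594700; weights = 0.2813, 0.1534, 0.1036, 0.1900, 0.1162, 0.0841, 0.0715.
Standardized rate: 0.2813×50.2 + 0.1534×21.5 + 0.1036×18.5 + 0.1900×12.7 + 0.1162×12.9 + 0.0841×29.0 + 0.0715×37.5 = 28.3657 per 10000.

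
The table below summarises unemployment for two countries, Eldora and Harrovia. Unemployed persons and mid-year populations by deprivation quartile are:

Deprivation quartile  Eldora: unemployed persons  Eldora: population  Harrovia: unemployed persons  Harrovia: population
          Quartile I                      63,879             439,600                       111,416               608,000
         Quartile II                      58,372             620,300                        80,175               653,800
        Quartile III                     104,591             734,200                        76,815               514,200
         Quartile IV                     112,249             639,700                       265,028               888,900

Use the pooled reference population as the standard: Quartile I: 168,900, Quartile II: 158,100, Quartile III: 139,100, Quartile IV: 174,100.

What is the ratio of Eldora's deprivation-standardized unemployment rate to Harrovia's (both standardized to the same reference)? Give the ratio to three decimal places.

Deprivation-specific rates per 1,000 for Eldora: 145.312, 94.103, 142.456, 175.471.
For Harrovia: 183.250, 122.629, 149.387, 298.153.
Standard total = 640,200; weights = 0.2638, 0.2470, 0.2173, 0.2719.
Eldora: 0.2638×145.312 + 0.2470×94.103 + 0.2173×142.456 + 0.2719×175.471 = 140.2467 per 1,000.
Harrovia: 0.2638×183.250 + 0.2470×122.629 + 0.2173×149.387 + 0.2719×298.153 = 192.1693 per 1,000.
Ratio = 140.2467 ÷ 192.1693 = 0.72981.

0.730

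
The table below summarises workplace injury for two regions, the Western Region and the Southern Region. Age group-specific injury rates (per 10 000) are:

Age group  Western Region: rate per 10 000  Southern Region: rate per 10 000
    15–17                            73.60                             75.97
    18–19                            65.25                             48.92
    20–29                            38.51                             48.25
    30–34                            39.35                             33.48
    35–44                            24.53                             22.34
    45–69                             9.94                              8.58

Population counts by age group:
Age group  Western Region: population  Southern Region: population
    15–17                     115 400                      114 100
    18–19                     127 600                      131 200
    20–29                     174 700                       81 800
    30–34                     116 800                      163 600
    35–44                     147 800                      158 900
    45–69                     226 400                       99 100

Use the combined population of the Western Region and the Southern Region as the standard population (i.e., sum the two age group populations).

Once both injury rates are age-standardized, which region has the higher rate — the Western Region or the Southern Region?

Combined standard total = 1 657 400; weights = 0.1385, 0.1561, 0.1548, 0.1692, 0.1850, 0.1964.
The Western Region: 0.1385×73.60 + 0.1561×65.25 + 0.1548×38.51 + 0.1692×39.35 + 0.1850×24.53 + 0.1964×9.94 = 39.4885 per 10 000.
The Southern Region: 0.1385×75.97 + 0.1561×48.92 + 0.1548×48.25 + 0.1692×33.48 + 0.1850×22.34 + 0.1964×8.58 = 37.1087 per 10 000.
The crude rates (37.44 vs 38.61) would put the Southern Region higher, but that reflects its age composition; once standardized to a common age structure, the Western Region has the higher underlying rate.

Western Region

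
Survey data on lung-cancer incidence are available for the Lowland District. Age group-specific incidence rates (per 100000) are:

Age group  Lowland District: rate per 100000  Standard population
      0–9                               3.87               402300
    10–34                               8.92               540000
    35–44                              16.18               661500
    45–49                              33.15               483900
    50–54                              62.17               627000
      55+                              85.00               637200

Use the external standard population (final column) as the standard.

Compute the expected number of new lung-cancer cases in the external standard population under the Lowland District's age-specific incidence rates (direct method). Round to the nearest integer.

1263

Expected new lung-cancer cases = Σ (standard pop × age-specific rate ÷ 100000)
= 402300×3.87/100000 + 540000×8.92/100000 + 661500×16.18/100000 + 483900×33.15/100000 + 627000×62.17/100000 + 637200×85.00/100000
= 15.57 + 48.17 + 107.03 + 160.41 + 389.81 + 541.62 = 1262.61.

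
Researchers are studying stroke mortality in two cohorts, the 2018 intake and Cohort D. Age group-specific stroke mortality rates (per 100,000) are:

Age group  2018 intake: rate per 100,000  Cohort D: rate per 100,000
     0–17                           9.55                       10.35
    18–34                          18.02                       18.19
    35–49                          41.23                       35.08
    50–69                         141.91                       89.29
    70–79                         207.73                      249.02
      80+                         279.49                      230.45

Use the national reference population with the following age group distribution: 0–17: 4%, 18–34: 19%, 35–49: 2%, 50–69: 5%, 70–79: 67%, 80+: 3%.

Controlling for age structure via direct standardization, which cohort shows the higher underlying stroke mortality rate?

Standard weights: 0.04, 0.19, 0.02, 0.05, 0.67, 0.03.
The 2018 intake: 0.0400×9.55 + 0.1900×18.02 + 0.0200×41.23 + 0.0500×141.91 + 0.6700×207.73 + 0.0300×279.49 = 159.2897 per 100,000.
Cohort D: 0.0400×10.35 + 0.1900×18.19 + 0.0200×35.08 + 0.0500×89.29 + 0.6700×249.02 + 0.0300×230.45 = 182.7931 per 100,000.

Cohort D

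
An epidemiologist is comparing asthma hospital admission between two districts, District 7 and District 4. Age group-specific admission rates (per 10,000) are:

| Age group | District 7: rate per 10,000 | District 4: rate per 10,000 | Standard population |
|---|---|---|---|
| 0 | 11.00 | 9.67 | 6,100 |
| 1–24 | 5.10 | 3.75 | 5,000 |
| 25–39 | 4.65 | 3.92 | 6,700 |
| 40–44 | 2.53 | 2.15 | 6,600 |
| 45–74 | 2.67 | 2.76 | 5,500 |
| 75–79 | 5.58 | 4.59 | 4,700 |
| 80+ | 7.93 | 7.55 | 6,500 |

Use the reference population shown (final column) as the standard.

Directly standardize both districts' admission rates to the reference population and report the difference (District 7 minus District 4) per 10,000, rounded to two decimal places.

Standard total = 41,100; weights = 0.1484, 0.1217, 0.1630, 0.1606, 0.1338, 0.1144, 0.1582.
District 7: 0.1484×11.00 + 0.1217×5.10 + 0.1630×4.65 + 0.1606×2.53 + 0.1338×2.67 + 0.1144×5.58 + 0.1582×7.93 = 5.6669 per 10,000.
District 4: 0.1484×9.67 + 0.1217×3.75 + 0.1630×3.92 + 0.1606×2.15 + 0.1338×2.76 + 0.1144×4.59 + 0.1582×7.55 = 4.9640 per 10,000.
Difference = 5.6669 − 4.9640 = 0.7029.

0.70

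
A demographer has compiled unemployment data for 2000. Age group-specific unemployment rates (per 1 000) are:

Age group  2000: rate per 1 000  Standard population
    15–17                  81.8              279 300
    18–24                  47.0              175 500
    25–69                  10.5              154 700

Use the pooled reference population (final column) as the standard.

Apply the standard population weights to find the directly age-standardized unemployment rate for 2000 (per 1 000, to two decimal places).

Standard total = 609 500; weights = 0.4582, 0.2879, 0.2538.
Standardized rate: 0.4582×81.8 + 0.2879×47.0 + 0.2538×10.5 = 53.6827 per 1 000.

53.68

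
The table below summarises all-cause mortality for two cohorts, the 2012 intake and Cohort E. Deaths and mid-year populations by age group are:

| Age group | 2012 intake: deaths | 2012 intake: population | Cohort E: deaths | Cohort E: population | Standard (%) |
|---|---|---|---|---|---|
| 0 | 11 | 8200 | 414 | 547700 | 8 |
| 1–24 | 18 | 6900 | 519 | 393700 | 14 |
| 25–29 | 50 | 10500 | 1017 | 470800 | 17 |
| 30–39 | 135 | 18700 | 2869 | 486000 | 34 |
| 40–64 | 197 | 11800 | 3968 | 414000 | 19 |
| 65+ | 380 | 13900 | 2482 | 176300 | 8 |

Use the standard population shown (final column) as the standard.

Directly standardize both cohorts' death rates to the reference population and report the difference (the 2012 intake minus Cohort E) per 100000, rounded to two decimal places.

Age-specific rates per 100000 for the 2012 intake: 134.15, 260.87, 476.19, 721.93, 1669.49, 2733.81.
For Cohort E: 75.59, 131.83, 216.02, 590.33, 958.45, 1407.83.
Standard weights: 0.08, 0.14, 0.17, 0.34, 0.19, 0.08.
The 2012 intake: 0.0800×134.15 + 0.1400×260.87 + 0.1700×476.19 + 0.3400×721.93 + 0.1900×1669.49 + 0.0800×2733.81 = 909.5688 per 100000.
Cohort E: 0.0800×75.59 + 0.1400×131.83 + 0.1700×216.02 + 0.3400×590.33 + 0.1900×958.45 + 0.0800×1407.83 = 556.6698 per 100000.
Difference = 909.5688 − 556.6698 = 352.8990.

352.90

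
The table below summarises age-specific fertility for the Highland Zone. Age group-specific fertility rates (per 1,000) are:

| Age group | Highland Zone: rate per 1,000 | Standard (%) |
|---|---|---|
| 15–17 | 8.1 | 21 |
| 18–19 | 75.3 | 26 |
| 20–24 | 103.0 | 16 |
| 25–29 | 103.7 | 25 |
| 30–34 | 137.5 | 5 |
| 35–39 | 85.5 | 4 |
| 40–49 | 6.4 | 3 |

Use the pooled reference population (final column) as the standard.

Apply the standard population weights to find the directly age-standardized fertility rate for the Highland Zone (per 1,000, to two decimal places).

Standard weights: 0.21, 0.26, 0.16, 0.25, 0.05, 0.04, 0.03.
Standardized rate: 0.2100×8.1 + 0.2600×75.3 + 0.1600×103.0 + 0.2500×103.7 + 0.0500×137.5 + 0.0400×85.5 + 0.0300×6.4 = 74.1710 per 1,000.

74.17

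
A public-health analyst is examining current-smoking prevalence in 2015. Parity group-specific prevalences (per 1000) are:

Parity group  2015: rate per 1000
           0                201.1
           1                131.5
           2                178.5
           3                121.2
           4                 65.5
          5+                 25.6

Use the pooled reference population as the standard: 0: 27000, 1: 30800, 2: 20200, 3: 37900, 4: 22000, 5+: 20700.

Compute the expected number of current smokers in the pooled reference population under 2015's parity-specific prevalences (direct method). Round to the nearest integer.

Expected current smokers = Σ (standard pop × parity-specific rate ÷ 1000)
= 27000×201.1/1000 + 30800×131.5/1000 + 20200×178.5/1000 + 37900×121.2/1000 + 22000×65.5/1000 + 20700×25.6/1000
= 5429.70 + 4050.20 + 3605.70 + 4593.48 + 1441.00 + 529.92 = 19650.00.

19650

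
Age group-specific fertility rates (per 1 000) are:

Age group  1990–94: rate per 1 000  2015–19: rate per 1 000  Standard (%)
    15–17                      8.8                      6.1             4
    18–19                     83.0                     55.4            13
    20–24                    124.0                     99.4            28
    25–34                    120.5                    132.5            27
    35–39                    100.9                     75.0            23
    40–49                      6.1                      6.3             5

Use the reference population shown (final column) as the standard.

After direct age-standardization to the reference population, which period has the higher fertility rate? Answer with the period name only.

1990–94

Standard weights: 0.04, 0.13, 0.28, 0.27, 0.23, 0.05.
1990–94: 0.0400×8.8 + 0.1300×83.0 + 0.2800×124.0 + 0.2700×120.5 + 0.2300×100.9 + 0.0500×6.1 = 101.9090 per 1 000.
2015–19: 0.0400×6.1 + 0.1300×55.4 + 0.2800×99.4 + 0.2700×132.5 + 0.2300×75.0 + 0.0500×6.3 = 88.6180 per 1 000.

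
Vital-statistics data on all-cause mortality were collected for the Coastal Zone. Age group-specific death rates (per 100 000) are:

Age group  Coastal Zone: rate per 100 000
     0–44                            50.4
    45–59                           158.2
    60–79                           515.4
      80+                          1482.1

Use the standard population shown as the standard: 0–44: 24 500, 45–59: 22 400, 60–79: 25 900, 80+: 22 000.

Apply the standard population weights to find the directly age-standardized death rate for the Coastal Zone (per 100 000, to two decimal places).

535.16

Standard total = 94 800; weights = 0.2584, 0.2363, 0.2732, 0.2321.
Standardized rate: 0.2584×50.4 + 0.2363×158.2 + 0.2732×515.4 + 0.2321×1482.1 = 535.1639 per 100 000.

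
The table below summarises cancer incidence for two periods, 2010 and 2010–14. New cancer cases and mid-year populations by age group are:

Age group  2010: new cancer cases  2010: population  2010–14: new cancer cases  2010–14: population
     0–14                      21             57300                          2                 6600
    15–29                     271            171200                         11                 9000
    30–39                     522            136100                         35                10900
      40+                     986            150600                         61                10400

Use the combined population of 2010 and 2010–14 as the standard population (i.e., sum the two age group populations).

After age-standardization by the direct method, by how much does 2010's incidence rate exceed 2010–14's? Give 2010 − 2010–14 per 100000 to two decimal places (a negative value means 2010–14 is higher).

Age-specific rates per 100000 for 2010: 36.65, 158.29, 383.54, 654.71.
For 2010–14: 30.30, 122.22, 321.10, 586.54.
Combined standard total = 552100; weights = 0.1157, 0.3264, 0.2663, 0.2916.
2010: 0.1157×36.65 + 0.3264×158.29 + 0.2663×383.54 + 0.2916×654.71 = 348.9516 per 100000.
2010–14: 0.1157×30.30 + 0.3264×122.22 + 0.2663×321.10 + 0.2916×586.54 = 299.9372 per 100000.
Difference = 348.9516 − 299.9372 = 49.0144.

49.01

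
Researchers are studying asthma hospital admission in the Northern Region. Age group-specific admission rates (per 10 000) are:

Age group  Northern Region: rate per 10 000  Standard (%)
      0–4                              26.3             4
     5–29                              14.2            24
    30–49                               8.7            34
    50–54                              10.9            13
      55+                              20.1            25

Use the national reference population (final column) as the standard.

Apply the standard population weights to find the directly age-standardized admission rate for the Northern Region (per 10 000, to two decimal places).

Standard weights: 0.04, 0.24, 0.34, 0.13, 0.25.
Standardized rate: 0.0400×26.3 + 0.2400×14.2 + 0.3400×8.7 + 0.1300×10.9 + 0.2500×20.1 = 13.8600 per 10 000.

13.86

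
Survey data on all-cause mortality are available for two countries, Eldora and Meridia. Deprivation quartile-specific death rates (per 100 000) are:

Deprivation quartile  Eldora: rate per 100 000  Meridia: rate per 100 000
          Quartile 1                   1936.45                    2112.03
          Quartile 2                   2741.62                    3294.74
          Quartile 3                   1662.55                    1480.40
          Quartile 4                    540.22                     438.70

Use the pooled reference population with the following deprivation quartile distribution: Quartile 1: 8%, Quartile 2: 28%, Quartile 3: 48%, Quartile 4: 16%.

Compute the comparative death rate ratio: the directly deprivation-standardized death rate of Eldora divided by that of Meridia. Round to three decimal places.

0.965

Standard weights: 0.08, 0.28, 0.48, 0.16.
Eldora: 0.0800×1936.45 + 0.2800×2741.62 + 0.4800×1662.55 + 0.1600×540.22 = 1807.0288 per 100 000.
Meridia: 0.0800×2112.03 + 0.2800×3294.74 + 0.4800×1480.40 + 0.1600×438.70 = 1872.2736 per 100 000.
Ratio = 1807.0288 ÷ 1872.2736 = 0.96515.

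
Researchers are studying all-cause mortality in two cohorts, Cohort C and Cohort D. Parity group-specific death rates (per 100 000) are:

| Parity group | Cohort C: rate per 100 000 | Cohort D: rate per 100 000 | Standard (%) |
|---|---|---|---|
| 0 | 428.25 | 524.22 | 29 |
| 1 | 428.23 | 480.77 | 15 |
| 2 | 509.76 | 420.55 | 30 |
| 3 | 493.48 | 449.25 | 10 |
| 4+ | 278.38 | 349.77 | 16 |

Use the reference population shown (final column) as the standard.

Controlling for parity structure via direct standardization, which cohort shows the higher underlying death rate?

Standard weights: 0.29, 0.15, 0.30, 0.10, 0.16.
Cohort C: 0.2900×428.25 + 0.1500×428.23 + 0.3000×509.76 + 0.1000×493.48 + 0.1600×278.38 = 435.2438 per 100 000.
Cohort D: 0.2900×524.22 + 0.1500×480.77 + 0.3000×420.55 + 0.1000×449.25 + 0.1600×349.77 = 451.1925 per 100 000.

Cohort D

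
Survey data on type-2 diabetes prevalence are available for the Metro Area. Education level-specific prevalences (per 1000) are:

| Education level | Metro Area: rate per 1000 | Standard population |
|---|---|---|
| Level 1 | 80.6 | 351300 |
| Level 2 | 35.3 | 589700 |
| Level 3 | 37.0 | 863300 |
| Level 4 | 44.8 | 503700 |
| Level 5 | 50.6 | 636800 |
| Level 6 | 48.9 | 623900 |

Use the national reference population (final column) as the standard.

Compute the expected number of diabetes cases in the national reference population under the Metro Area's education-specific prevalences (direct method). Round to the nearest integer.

166370

Expected diabetes cases = Σ (standard pop × education-specific rate ÷ 1000)
= 351300×80.6/1000 + 589700×35.3/1000 + 863300×37.0/1000 + 503700×44.8/1000 + 636800×50.6/1000 + 623900×48.9/1000
= 28314.78 + 20816.41 + 31942.10 + 22565.76 + 32222.08 + 30508.71 = 166369.84.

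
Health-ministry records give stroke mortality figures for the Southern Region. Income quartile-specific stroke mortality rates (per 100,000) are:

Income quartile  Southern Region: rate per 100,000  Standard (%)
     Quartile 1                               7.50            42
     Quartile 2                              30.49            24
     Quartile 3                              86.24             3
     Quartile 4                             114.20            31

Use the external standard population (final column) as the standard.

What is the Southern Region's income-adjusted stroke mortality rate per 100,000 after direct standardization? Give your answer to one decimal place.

48.5

Standard weights: 0.42, 0.24, 0.03, 0.31.
Standardized rate: 0.4200×7.50 + 0.2400×30.49 + 0.0300×86.24 + 0.3100×114.20 = 48.4568 per 100,000.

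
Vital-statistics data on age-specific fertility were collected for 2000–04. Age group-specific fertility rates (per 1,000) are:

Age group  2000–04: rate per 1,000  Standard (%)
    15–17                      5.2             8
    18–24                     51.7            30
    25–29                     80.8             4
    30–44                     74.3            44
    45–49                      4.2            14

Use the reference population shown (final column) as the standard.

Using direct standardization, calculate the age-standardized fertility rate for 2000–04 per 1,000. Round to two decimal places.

Standard weights: 0.08, 0.30, 0.04, 0.44, 0.14.
Standardized rate: 0.0800×5.2 + 0.3000×51.7 + 0.0400×80.8 + 0.4400×74.3 + 0.1400×4.2 = 52.4380 per 1,000.

52.44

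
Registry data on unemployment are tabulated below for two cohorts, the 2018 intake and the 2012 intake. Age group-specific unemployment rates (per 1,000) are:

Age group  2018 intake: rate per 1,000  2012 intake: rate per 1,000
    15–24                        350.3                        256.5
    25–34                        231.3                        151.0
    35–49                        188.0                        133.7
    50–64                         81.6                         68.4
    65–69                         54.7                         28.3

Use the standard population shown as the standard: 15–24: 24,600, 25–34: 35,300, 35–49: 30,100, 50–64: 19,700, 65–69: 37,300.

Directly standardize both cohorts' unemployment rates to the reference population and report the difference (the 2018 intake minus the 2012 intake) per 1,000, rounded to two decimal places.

Standard total = 147,000; weights = 0.1673, 0.2401, 0.2048, 0.1340, 0.2537.
The 2018 intake: 0.1673×350.3 + 0.2401×231.3 + 0.2048×188.0 + 0.1340×81.6 + 0.2537×54.7 = 177.4755 per 1,000.
The 2012 intake: 0.1673×256.5 + 0.2401×151.0 + 0.2048×133.7 + 0.1340×68.4 + 0.2537×28.3 = 122.9091 per 1,000.
Difference = 177.4755 − 122.9091 = 54.5664.

54.57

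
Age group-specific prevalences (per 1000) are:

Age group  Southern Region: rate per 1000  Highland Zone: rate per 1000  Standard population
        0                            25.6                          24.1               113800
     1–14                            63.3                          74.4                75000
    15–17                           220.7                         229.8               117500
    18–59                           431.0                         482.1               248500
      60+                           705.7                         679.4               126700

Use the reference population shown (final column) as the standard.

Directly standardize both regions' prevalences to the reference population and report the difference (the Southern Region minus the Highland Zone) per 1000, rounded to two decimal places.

-16.28

Standard total = 681500; weights = 0.1670, 0.1101, 0.1724, 0.3646, 0.1859.
The Southern Region: 0.1670×25.6 + 0.1101×63.3 + 0.1724×220.7 + 0.3646×431.0 + 0.1859×705.7 = 337.6504 per 1000.
The Highland Zone: 0.1670×24.1 + 0.1101×74.4 + 0.1724×229.8 + 0.3646×482.1 + 0.1859×679.4 = 353.9338 per 1000.
Difference = 337.6504 − 353.9338 = -16.2835.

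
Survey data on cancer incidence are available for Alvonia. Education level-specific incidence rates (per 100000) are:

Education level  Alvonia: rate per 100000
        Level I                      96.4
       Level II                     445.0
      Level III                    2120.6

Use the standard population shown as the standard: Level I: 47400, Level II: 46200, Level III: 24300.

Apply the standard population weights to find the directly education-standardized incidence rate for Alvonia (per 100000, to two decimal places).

650.20

Standard total = 117900; weights = 0.4020, 0.3919, 0.2061.
Standardized rate: 0.4020×96.4 + 0.3919×445.0 + 0.2061×2120.6 = 650.2031 per 100000.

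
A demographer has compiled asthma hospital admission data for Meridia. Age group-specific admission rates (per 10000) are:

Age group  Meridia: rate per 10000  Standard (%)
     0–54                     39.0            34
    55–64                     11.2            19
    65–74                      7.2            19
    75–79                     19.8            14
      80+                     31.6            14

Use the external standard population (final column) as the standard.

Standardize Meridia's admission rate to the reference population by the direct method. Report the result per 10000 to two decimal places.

23.95

Standard weights: 0.34, 0.19, 0.19, 0.14, 0.14.
Standardized rate: 0.3400×39.0 + 0.1900×11.2 + 0.1900×7.2 + 0.1400×19.8 + 0.1400×31.6 = 23.9520 per 10000.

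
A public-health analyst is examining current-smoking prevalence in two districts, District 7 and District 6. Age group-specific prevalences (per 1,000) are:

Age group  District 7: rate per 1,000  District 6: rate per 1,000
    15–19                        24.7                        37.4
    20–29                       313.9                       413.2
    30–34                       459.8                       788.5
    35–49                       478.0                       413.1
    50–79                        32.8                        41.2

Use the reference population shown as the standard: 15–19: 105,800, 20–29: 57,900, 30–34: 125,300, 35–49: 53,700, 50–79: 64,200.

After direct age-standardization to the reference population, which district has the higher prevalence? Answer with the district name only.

Standard total = 406,900; weights = 0.2600, 0.1423, 0.3079, 0.1320, 0.1578.
District 7: 0.2600×24.7 + 0.1423×313.9 + 0.3079×459.8 + 0.1320×478.0 + 0.1578×32.8 = 260.9373 per 1,000.
District 6: 0.2600×37.4 + 0.1423×413.2 + 0.3079×788.5 + 0.1320×413.1 + 0.1578×41.2 = 372.3489 per 1,000.

District 6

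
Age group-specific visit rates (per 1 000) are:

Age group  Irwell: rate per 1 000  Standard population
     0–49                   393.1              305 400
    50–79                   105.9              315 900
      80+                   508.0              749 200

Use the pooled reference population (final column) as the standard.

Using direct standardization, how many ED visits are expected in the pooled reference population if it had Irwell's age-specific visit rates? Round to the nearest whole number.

534100

Expected ED visits = Σ (standard pop × age-specific rate ÷ 1 000)
= 305 400×393.1/1 000 + 315 900×105.9/1 000 + 749 200×508.0/1 000
= 120052.74 + 33453.81 + 380593.60 = 534100.15.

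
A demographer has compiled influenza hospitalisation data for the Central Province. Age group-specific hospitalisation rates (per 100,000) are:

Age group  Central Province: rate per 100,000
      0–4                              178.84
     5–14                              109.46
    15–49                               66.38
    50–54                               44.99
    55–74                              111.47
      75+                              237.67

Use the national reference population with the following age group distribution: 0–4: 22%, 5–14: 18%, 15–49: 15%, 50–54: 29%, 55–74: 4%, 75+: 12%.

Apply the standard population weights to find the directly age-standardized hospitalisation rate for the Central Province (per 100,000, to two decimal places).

Standard weights: 0.22, 0.18, 0.15, 0.29, 0.04, 0.12.
Standardized rate: 0.2200×178.84 + 0.1800×109.46 + 0.1500×66.38 + 0.2900×44.99 + 0.0400×111.47 + 0.1200×237.67 = 115.0309 per 100,000.

115.03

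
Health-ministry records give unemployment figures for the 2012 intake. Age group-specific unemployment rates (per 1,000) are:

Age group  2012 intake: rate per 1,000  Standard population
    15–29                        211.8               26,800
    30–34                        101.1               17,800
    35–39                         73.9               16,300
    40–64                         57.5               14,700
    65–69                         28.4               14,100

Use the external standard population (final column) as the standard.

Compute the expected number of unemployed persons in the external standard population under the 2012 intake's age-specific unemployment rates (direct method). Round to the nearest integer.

9926

Expected unemployed persons = Σ (standard pop × age-specific rate ÷ 1,000)
= 26,800×211.8/1,000 + 17,800×101.1/1,000 + 16,300×73.9/1,000 + 14,700×57.5/1,000 + 14,100×28.4/1,000
= 5676.24 + 1799.58 + 1204.57 + 845.25 + 400.44 = 9926.08.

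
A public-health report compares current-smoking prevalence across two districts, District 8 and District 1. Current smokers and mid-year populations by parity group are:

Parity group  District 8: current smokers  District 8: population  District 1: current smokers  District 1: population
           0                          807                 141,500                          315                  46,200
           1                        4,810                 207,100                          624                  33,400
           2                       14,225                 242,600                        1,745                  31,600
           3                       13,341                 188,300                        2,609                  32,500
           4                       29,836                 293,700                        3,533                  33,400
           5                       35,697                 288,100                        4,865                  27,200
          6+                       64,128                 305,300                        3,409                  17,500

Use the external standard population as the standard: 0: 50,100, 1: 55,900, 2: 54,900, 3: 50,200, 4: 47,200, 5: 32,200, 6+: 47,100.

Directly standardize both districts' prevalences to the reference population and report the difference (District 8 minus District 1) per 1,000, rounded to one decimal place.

-4.0

Parity-specific rates per 1,000 for District 8: 5.703, 23.225, 58.636, 70.850, 101.587, 123.905, 210.049.
For District 1: 6.818, 18.683, 55.222, 80.277, 105.778, 178.860, 194.800.
Standard total = 337,600; weights = 0.1484, 0.1656, 0.1626, 0.1487, 0.1398, 0.0954, 0.1395.
District 8: 0.1484×5.703 + 0.1656×23.225 + 0.1626×58.636 + 0.1487×70.850 + 0.1398×101.587 + 0.0954×123.905 + 0.1395×210.049 = 80.0881 per 1,000.
District 1: 0.1484×6.818 + 0.1656×18.683 + 0.1626×55.222 + 0.1487×80.277 + 0.1398×105.778 + 0.0954×178.860 + 0.1395×194.800 = 84.0481 per 1,000.
Difference = 80.0881 − 84.0481 = -3.9600.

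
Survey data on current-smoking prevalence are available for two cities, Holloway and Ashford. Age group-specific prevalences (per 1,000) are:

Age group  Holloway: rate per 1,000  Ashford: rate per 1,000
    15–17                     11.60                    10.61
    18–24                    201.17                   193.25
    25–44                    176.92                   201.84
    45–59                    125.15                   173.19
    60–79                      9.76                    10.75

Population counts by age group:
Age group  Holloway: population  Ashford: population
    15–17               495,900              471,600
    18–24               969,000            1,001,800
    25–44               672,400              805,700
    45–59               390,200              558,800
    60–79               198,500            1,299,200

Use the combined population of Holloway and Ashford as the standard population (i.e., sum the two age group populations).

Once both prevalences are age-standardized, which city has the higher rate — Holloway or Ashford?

Combined standard total = 6,863,100; weights = 0.1410, 0.2872, 0.2154, 0.1383, 0.2182.
Holloway: 0.1410×11.60 + 0.2872×201.17 + 0.2154×176.92 + 0.1383×125.15 + 0.2182×9.76 = 116.9412 per 1,000.
Ashford: 0.1410×10.61 + 0.2872×193.25 + 0.2154×201.84 + 0.1383×173.19 + 0.2182×10.75 = 126.7532 per 1,000.
The crude rates (135.88 vs 114.08) would put Holloway higher, but that reflects its age composition; once standardized to a common age structure, Ashford has the higher underlying rate.

Ashford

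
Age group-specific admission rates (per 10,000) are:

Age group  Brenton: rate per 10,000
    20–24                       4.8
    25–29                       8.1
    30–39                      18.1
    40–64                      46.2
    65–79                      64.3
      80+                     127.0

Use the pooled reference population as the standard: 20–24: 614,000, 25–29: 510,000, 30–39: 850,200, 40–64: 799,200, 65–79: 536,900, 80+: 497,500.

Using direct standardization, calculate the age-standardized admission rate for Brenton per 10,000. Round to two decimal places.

Standard total = 3,807,800; weights = 0.1612, 0.1339, 0.2233, 0.2099, 0.1410, 0.1307.
Standardized rate: 0.1612×4.8 + 0.1339×8.1 + 0.2233×18.1 + 0.2099×46.2 + 0.1410×64.3 + 0.1307×127.0 = 41.2561 per 10,000.

41.26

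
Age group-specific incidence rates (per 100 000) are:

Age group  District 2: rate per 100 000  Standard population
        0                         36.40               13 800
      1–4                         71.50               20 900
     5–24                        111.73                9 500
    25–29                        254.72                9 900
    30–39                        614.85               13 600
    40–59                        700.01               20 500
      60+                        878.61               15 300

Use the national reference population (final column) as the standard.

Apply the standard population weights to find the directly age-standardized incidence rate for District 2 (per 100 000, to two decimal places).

403.23

Standard total = 103 500; weights = 0.1333, 0.2019, 0.0918, 0.0957, 0.1314, 0.1981, 0.1478.
Standardized rate: 0.1333×36.40 + 0.2019×71.50 + 0.0918×111.73 + 0.0957×254.72 + 0.1314×614.85 + 0.1981×700.01 + 0.1478×878.61 = 403.2341 per 100 000.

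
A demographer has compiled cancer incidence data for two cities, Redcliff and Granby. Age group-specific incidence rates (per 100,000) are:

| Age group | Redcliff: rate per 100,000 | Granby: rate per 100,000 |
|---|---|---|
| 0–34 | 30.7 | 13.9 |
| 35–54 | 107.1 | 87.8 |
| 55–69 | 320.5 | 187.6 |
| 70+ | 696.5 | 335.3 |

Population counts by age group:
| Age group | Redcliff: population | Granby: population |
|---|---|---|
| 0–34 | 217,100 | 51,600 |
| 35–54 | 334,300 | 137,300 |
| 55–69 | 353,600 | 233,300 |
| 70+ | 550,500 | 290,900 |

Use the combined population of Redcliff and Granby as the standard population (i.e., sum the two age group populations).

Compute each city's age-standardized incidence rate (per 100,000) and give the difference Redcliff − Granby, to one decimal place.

182.4

Combined standard total = 2,168,600; weights = 0.1239, 0.2175, 0.2706, 0.3880.
Redcliff: 0.1239×30.7 + 0.2175×107.1 + 0.2706×320.5 + 0.3880×696.5 = 384.0699 per 100,000.
Granby: 0.1239×13.9 + 0.2175×87.8 + 0.2706×187.6 + 0.3880×335.3 = 201.6809 per 100,000.
Difference = 384.0699 − 201.6809 = 182.3890.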